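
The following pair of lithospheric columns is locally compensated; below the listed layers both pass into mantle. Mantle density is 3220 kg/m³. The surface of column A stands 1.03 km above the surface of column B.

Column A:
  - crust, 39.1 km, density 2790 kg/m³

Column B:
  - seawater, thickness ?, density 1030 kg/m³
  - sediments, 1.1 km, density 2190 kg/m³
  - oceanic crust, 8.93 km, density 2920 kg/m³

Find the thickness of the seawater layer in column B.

Take the compensation level at the base of the deeper column (depth z_c below the surface of column A) and equate Σ ρ_i t_i down to z_c; mantle fills any gap and the z_c terms cancel.
Column A: 39.1×2790 + (z_c − 39.1)×3220
Column B: 1.03×0 + x×1030 + 1.1×2190 + 8.93×2920 + (z_c − 1.03 − 10.03 − x)×3220
The z_c×3220 term appears on both sides and cancels. Collect the known terms of each column as K = Σ(ρt)_known − 3220 × (depth of known layers): K_A = 109089 − 3220×39.1 = −16813; K_B = 28484.6 − 3220×(1.03 + 10.03) = −7128.6.
Balance: K_A = K_B − x×(3220 − 1030), so x = (K_B − K_A)/(3220 − 1030) = 9684.4/2190 = 4.42 km.

4.42 km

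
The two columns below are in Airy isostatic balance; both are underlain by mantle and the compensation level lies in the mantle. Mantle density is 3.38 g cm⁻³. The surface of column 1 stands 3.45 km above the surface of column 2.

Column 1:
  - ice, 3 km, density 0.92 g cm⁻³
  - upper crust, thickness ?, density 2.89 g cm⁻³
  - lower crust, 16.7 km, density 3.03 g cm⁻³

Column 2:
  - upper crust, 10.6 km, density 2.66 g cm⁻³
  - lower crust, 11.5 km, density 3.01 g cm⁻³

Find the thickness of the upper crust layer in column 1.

Take the compensation level at the base of the deeper column (depth z_c below the surface of column 1) and equate Σ ρ_i t_i down to z_c; mantle fills any gap and the z_c terms cancel.
Column 1: 3×0.92 + x×2.89 + 16.7×3.03 + (z_c − 19.7 − x)×3.38
Column 2: 3.45×0 + 10.6×2.66 + 11.5×3.01 + (z_c − 3.45 − 22.1)×3.38
The z_c×3.38 term appears on both sides and cancels. Collect the known terms of each column as K = Σ(ρt)_known − 3.38 × (depth of known layers): K_1 = 53.361 − 3.38×19.7 = −13.225; K_2 = 62.811 − 3.38×(3.45 + 22.1) = −23.548.
Balance: K_1 − x×(3.38 − 2.89) = K_2, so x = (K_1 − K_2)/(3.38 − 2.89) = 10.323/0.49 = 21.1 km.

21.1 km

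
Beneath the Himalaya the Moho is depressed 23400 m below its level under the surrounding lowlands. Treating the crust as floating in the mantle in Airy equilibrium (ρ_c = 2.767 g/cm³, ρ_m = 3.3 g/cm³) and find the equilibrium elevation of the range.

By Archimedes' principle applied to the lithosphere: ρ_c h = (ρ_m − ρ_c) r.
h = r (ρ_m − ρ_c) / ρ_c = 23400 m × (3.3 − 2.767) / 2.767 = 4510 m.

4510 m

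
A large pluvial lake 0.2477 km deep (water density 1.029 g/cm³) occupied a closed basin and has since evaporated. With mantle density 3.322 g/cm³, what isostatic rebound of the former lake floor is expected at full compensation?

0.0767 km

u = d ρ_w/ρ_m = 0.2477 km × 1.029/3.322 = 0.0767 km.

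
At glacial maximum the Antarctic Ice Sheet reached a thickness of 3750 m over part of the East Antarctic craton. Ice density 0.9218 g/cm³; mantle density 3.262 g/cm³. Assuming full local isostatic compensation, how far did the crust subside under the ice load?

Balancing pressure at the compensation depth: the ice load ρ_ice t is balanced by mantle displaced below, ρ_m s.
s = t ρ_ice / ρ_m = 3750 m × 0.9218/3.262 = 1060 m.

1060 m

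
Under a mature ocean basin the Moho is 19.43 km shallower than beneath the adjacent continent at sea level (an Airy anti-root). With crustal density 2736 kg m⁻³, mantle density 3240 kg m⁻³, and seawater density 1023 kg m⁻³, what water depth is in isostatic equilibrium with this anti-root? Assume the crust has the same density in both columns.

5.72 km

Replacing a thickness d of crust by seawater at the top must be balanced by replacing crust with mantle at the base: d (ρ_c − ρ_w) = a (ρ_m − ρ_c).
d = a (ρ_m − ρ_c)/(ρ_c − ρ_w) = 19.43 km × 504/1713 = 5.72 km.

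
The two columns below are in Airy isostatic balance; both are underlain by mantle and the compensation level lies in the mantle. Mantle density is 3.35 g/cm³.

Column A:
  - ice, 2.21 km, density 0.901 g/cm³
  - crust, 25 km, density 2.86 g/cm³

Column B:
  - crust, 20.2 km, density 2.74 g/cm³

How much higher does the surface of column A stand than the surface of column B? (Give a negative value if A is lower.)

1.59 km

For any compensation level in the mantle, the mantle terms cancel and isostasy reduces to e = (Σt_A − Σt_B) − (Σ(ρt)_A − Σ(ρt)_B) / ρ_m.
Σt_A = 27.21 km; Σt_B = 20.2 km; Σ(ρt)_A = 73.49121; Σ(ρt)_B = 55.348 (in km·g/cm³).
e = (27.21 − 20.2) − (73.49121 − 55.348) / 3.35 = 1.59 km.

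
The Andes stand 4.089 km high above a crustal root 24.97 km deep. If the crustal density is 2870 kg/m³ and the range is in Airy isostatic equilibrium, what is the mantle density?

Airy balance: ρ_c h = (ρ_m − ρ_c) r → ρ_m = ρ_c (1 + h/r).
ρ_m = 2870 × (1 + 4.089 km/24.97 km) = 3340 kg/m³.

3340 kg/m³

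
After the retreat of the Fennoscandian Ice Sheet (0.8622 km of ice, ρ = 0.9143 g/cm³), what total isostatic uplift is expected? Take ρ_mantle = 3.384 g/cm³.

Removing the load lets mantle flow back in; uplift u satisfies ρ_ice t = ρ_m u.
u = t ρ_ice/ρ_m = 0.8622 km × 0.9143/3.384 = 0.233 km.

0.233 km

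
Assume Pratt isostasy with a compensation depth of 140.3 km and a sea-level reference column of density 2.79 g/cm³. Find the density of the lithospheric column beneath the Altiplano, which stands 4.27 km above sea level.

2.71 g/cm³

Pratt balance: ρ_ref D = ρ (D + h).
ρ = ρ_ref D/(D + h) = 2.79 × 140.3 km/(140.3 km + 4.27 km) = 2.71 g/cm³.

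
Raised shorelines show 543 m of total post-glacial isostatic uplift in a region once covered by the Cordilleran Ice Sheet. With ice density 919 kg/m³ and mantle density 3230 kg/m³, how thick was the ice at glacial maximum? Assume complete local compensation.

1910 m

u = t ρ_ice/ρ_m → t = u ρ_m/ρ_ice = 543 m × 3230/919 = 1910 m.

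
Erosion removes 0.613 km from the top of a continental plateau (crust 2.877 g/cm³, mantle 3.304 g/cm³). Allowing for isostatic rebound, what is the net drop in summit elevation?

Rebound u = e ρ_c/ρ_m = 0.613 km × 2.877/3.304 = 0.5338 km.
Net surface drop = e − u = 0.613 km − 0.5338 km = e (ρ_m − ρ_c)/ρ_m = 0.0792 km.

0.0792 km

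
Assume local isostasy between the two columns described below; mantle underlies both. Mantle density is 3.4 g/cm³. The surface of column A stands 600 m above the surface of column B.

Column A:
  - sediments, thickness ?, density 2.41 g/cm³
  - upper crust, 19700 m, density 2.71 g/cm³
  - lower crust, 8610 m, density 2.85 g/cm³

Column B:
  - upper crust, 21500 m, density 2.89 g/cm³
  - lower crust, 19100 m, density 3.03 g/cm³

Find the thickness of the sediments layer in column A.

1760 m

Take the compensation level at the base of the deeper column (depth z_c below the surface of column A) and equate Σ ρ_i t_i down to z_c; mantle fills any gap and the z_c terms cancel.
Column A: x×2.41 + 19700×2.71 + 8610×2.85 + (z_c − 28310 − x)×3.4
Column B: 600×0 + 21500×2.89 + 19100×3.03 + (z_c − 600 − 40600)×3.4
The z_c×3.4 term appears on both sides and cancels. Collect the known terms of each column as K = Σ(ρt)_known − 3.4 × (depth of known layers): K_A = 77925.5 − 3.4×28310 = −18328.5; K_B = 120008 − 3.4×(600 + 40600) = −20072.
Balance: K_A − x×(3.4 − 2.41) = K_B, so x = (K_A − K_B)/(3.4 − 2.41) = 1743.5/0.99 = 1760 m.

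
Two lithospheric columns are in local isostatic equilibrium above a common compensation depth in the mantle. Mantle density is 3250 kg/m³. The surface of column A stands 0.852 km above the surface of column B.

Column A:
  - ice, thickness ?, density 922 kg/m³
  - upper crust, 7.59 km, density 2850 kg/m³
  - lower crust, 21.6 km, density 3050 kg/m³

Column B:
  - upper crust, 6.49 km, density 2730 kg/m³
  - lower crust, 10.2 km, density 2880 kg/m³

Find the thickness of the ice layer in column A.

Take the compensation level at the base of the deeper column (depth z_c below the surface of column A) and equate Σ ρ_i t_i down to z_c; mantle fills any gap and the z_c terms cancel.
Column A: x×922 + 7.59×2850 + 21.6×3050 + (z_c − 29.19 − x)×3250
Column B: 0.852×0 + 6.49×2730 + 10.2×2880 + (z_c − 0.852 − 16.69)×3250
The z_c×3250 term appears on both sides and cancels. Collect the known terms of each column as K = Σ(ρt)_known − 3250 × (depth of known layers): K_A = 87511.5 − 3250×29.19 = −7356; K_B = 47093.7 − 3250×(0.852 + 16.69) = −9917.8.
Balance: K_A − x×(3250 − 922) = K_B, so x = (K_A − K_B)/(3250 − 922) = 2561.8/2328 = 1.1 km.

1.1 km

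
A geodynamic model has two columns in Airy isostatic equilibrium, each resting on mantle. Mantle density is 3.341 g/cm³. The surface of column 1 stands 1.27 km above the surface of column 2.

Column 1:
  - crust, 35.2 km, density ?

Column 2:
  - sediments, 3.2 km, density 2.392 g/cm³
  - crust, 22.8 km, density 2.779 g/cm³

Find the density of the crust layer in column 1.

Take the compensation level at the base of the deeper column (depth z_c below the surface of column 1) and equate Σ ρ_i t_i down to z_c; mantle fills any gap and the z_c terms cancel.
Column 1: 35.2×ρ + (z_c − 35.2)×3.341
Column 2: 1.27×0 + 3.2×2.392 + 22.8×2.779 + (z_c − 1.27 − 26)×3.341
The z_c×3.341 term appears on both sides and cancels. Collect the known terms of each column as K = Σ(ρt)_known − 3.341 × (depth of known layers): K_1 = 0 − 3.341×35.2 = −117.6032; K_2 = 71.0156 − 3.341×(1.27 + 26) = −20.09347.
Balance: K_1 + 35.2×ρ = K_2, so ρ = (K_2 − K_1)/35.2 = 97.5097/35.2 = 2.77 g/cm³.

2.77 g/cm³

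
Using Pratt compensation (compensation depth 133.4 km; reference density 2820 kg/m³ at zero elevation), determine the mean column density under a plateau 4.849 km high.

Pratt balance: ρ_ref D = ρ (D + h).
ρ = ρ_ref D/(D + h) = 2820 × 133.4 km/(133.4 km + 4.849 km) = 2720 kg/m³.

2720 kg/m³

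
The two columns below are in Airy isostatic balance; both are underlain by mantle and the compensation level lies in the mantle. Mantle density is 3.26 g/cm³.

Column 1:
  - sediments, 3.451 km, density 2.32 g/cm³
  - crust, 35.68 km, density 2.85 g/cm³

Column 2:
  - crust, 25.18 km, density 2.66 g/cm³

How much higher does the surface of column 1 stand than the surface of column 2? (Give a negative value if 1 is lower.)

For any compensation level in the mantle, the mantle terms cancel and isostasy reduces to e = (Σt_1 − Σt_2) − (Σ(ρt)_1 − Σ(ρt)_2) / ρ_m.
Σt_1 = 39.131 km; Σt_2 = 25.18 km; Σ(ρt)_1 = 109.69432; Σ(ρt)_2 = 66.9788 (in km·g/cm³).
e = (39.131 − 25.18) − (109.69432 − 66.9788) / 3.26 = 0.848 km.

0.848 km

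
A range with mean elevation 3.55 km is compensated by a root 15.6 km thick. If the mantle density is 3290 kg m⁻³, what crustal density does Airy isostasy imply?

2680 kg m⁻³

ρ_c h = (ρ_m − ρ_c) r → ρ_c (h + r) = ρ_m r → ρ_c = ρ_m r / (h + r).
ρ_c = 3290 × 15.6 km / (3.55 km + 15.6 km) = 2680 kg m⁻³.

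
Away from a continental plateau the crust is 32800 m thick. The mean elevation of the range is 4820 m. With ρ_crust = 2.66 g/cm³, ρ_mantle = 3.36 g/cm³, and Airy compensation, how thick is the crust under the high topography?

55900 m

Root depth r = h ρ_c / (ρ_m − ρ_c) = 4820 m × 2.66 / 0.7 = 18320 m.
Total thickness = T + h + r = 32800 m + 4820 m + 18320 m = 55900 m.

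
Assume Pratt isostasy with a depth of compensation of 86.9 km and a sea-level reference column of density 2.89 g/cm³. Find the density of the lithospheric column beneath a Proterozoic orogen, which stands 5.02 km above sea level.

2.73 g/cm³

Pratt balance: ρ_ref D = ρ (D + h).
ρ = ρ_ref D/(D + h) = 2.89 × 86.9 km/(86.9 km + 5.02 km) = 2.73 g/cm³.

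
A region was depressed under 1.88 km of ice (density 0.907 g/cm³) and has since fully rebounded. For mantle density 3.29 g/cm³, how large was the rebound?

Removing the load lets mantle flow back in; uplift u satisfies ρ_ice t = ρ_m u.
u = t ρ_ice/ρ_m = 1.88 km × 0.907/3.29 = 0.518 km.

0.518 km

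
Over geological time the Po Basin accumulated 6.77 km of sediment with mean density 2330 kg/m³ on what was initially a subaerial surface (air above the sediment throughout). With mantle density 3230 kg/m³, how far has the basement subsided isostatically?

4.88 km

Subaerial load: s = t ρ_sed / ρ_m = 6.77 km × 2330/3230 = 4.88 km.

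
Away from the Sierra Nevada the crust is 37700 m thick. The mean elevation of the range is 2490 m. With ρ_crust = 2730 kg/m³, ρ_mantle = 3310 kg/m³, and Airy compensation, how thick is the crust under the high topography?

51900 m

Root depth r = h ρ_c / (ρ_m − ρ_c) = 2490 m × 2730 / 580 = 11720 m.
Total thickness = T + h + r = 37700 m + 2490 m + 11720 m = 51900 m.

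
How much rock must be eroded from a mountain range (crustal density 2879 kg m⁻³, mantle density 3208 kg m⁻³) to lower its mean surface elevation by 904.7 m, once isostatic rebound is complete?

8820 m

Net drop Δ = e − u = e − e ρ_c/ρ_m = e (ρ_m − ρ_c)/ρ_m.
e = Δ ρ_m/(ρ_m − ρ_c) = 904.7 m × 3208/329 = 8820 m.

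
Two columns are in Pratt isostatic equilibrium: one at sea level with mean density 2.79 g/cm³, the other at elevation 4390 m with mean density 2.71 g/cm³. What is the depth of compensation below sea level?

ρ_ref D = ρ (D + h) → D (ρ_ref − ρ) = ρ h.
D = ρ h/(ρ_ref − ρ) = 2.71 × 4390 m/(2.79 − 2.71) = 149000 m.

149000 m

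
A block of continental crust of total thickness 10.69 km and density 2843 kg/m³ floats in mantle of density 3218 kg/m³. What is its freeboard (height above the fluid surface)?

Floating equilibrium: submerged depth d = t ρ_obj/ρ_fluid = 10.69 km × 2843/3218 = 9.444 km.
Freeboard = t − d = 10.69 km − 9.444 km = 1.25 km.

1.25 km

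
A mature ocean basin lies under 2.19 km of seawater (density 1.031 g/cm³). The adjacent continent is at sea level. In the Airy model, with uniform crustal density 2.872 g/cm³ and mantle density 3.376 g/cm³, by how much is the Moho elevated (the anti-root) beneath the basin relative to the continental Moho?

8 km

For local isostatic compensation: replacing crust with seawater at the top is compensated by replacing crust with mantle at the base: d (ρ_c − ρ_w) = a (ρ_m − ρ_c).
a = d (ρ_c − ρ_w)/(ρ_m − ρ_c) = 2.19 km × 1.841/0.504 = 8 km.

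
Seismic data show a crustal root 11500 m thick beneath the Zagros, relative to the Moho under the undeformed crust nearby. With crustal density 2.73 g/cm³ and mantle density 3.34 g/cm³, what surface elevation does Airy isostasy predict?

In Airy isostatic equilibrium: ρ_c h = (ρ_m − ρ_c) r.
h = r (ρ_m − ρ_c) / ρ_c = 11500 m × (3.34 − 2.73) / 2.73 = 2570 m.

2570 m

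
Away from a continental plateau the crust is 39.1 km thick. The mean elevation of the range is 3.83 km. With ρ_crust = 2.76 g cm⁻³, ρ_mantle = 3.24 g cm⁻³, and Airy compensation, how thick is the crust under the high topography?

65 km

Root depth r = h ρ_c / (ρ_m − ρ_c) = 3.83 km × 2.76 / 0.48 = 22.02 km.
Total thickness = T + h + r = 39.1 km + 3.83 km + 22.02 km = 65 km.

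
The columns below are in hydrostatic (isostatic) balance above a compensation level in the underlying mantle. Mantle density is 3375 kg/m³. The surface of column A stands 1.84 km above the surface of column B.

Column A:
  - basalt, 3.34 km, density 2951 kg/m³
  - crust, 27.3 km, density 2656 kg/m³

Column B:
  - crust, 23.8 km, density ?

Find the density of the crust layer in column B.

2750 kg/m³

Take the compensation level at the base of the deeper column (depth z_c below the surface of column A) and equate Σ ρ_i t_i down to z_c; mantle fills any gap and the z_c terms cancel.
Column A: 3.34×2951 + 27.3×2656 + (z_c − 30.64)×3375
Column B: 1.84×0 + 23.8×ρ + (z_c − 1.84 − 23.8)×3375
The z_c×3375 term appears on both sides and cancels. Collect the known terms of each column as K = Σ(ρt)_known − 3375 × (depth of known layers): K_A = 82365.14 − 3375×30.64 = −21044.86; K_B = 0 − 3375×(1.84 + 23.8) = −86535.
Balance: K_A = K_B + 23.8×ρ, so ρ = (K_A − K_B)/23.8 = 65490.1/23.8 = 2750 kg/m³.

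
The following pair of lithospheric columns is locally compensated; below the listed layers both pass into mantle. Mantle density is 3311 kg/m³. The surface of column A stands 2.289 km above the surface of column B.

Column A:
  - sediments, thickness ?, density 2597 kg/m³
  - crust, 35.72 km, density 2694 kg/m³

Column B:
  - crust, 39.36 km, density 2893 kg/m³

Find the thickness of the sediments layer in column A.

2.79 km

Take the compensation level at the base of the deeper column (depth z_c below the surface of column A) and equate Σ ρ_i t_i down to z_c; mantle fills any gap and the z_c terms cancel.
Column A: x×2597 + 35.72×2694 + (z_c − 35.72 − x)×3311
Column B: 2.289×0 + 39.36×2893 + (z_c − 2.289 − 39.36)×3311
The z_c×3311 term appears on both sides and cancels. Collect the known terms of each column as K = Σ(ρt)_known − 3311 × (depth of known layers): K_A = 96229.68 − 3311×35.72 = −22039.24; K_B = 113868.48 − 3311×(2.289 + 39.36) = −24031.359.
Balance: K_A − x×(3311 − 2597) = K_B, so x = (K_A − K_B)/(3311 − 2597) = 1992.12/714 = 2.79 km.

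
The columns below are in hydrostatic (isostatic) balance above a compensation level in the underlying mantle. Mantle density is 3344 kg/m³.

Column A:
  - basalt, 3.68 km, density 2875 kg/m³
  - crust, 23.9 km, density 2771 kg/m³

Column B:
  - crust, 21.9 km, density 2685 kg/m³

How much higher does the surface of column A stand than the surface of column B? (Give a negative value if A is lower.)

0.296 km

For any compensation level in the mantle, the mantle terms cancel and isostasy reduces to e = (Σt_A − Σt_B) − (Σ(ρt)_A − Σ(ρt)_B) / ρ_m.
Σt_A = 27.58 km; Σt_B = 21.9 km; Σ(ρt)_A = 76806.9; Σ(ρt)_B = 58801.5 (in km·kg/m³).
e = (27.58 − 21.9) − (76806.9 − 58801.5) / 3344 = 0.296 km.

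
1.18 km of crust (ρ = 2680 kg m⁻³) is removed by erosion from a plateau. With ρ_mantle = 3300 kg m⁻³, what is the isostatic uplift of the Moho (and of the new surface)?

0.958 km

Unloading: uplift u = e ρ_c/ρ_m = 1.18 km × 2680/3300 = 0.958 km.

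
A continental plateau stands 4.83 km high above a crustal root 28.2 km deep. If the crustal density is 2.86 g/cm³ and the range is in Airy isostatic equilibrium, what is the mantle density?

Airy balance: ρ_c h = (ρ_m − ρ_c) r → ρ_m = ρ_c (1 + h/r).
ρ_m = 2.86 × (1 + 4.83 km/28.2 km) = 3.35 g/cm³.

3.35 g/cm³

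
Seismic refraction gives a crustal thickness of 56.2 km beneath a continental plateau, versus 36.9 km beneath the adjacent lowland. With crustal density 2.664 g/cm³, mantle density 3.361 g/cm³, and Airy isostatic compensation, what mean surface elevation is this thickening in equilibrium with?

Excess crust Δ = 56.2 km − 36.9 km = 19.3 km, split between elevation h and root r with h + r = Δ.
Airy balance ρ_c h = (ρ_m − ρ_c) r gives r = h ρ_c/(ρ_m − ρ_c), so h (1 + ρ_c/(ρ_m − ρ_c)) = Δ, i.e. h = Δ (ρ_m − ρ_c)/ρ_m.
h = 19.3 km × 0.697/3.361 = 4 km.

4 km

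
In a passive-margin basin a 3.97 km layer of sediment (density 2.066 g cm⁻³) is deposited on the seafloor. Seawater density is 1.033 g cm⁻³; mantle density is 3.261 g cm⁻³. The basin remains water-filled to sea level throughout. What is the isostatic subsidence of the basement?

1.84 km

Submarine loading: the sediment displaces seawater, and the subsidence is in turn flooded, so s (ρ_m − ρ_w) = t (ρ_sed − ρ_w).
s = 3.97 km × (2.066 − 1.033) / (3.261 − 1.033) = 1.84 km.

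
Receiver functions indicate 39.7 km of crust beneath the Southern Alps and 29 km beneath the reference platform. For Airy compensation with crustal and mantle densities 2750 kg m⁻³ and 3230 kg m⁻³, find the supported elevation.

1.59 km

Excess crust Δ = 39.7 km − 29 km = 10.7 km, split between elevation h and root r with h + r = Δ.
Airy balance ρ_c h = (ρ_m − ρ_c) r gives r = h ρ_c/(ρ_m − ρ_c), so h (1 + ρ_c/(ρ_m − ρ_c)) = Δ, i.e. h = Δ (ρ_m − ρ_c)/ρ_m.
h = 10.7 km × 480/3230 = 1.59 km.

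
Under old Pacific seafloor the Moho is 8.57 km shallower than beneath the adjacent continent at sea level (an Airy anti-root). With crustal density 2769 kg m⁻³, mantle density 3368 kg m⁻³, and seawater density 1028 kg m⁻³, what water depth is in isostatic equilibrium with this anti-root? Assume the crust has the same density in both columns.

Replacing a thickness d of crust by seawater at the top must be balanced by replacing crust with mantle at the base: d (ρ_c − ρ_w) = a (ρ_m − ρ_c).
d = a (ρ_m − ρ_c)/(ρ_c − ρ_w) = 8.57 km × 599/1741 = 2.95 km.

2.95 km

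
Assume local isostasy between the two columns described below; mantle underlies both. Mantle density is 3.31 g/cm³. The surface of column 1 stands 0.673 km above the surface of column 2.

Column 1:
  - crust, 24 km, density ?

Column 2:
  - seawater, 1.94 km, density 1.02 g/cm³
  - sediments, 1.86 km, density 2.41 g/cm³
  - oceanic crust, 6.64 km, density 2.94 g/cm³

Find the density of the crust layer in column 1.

Take the compensation level at the base of the deeper column (depth z_c below the surface of column 1) and equate Σ ρ_i t_i down to z_c; mantle fills any gap and the z_c terms cancel.
Column 1: 24×ρ + (z_c − 24)×3.31
Column 2: 0.673×0 + 1.94×1.02 + 1.86×2.41 + 6.64×2.94 + (z_c − 0.673 − 10.44)×3.31
The z_c×3.31 term appears on both sides and cancels. Collect the known terms of each column as K = Σ(ρt)_known − 3.31 × (depth of known layers): K_1 = 0 − 3.31×24 = −79.44; K_2 = 25.983 − 3.31×(0.673 + 10.44) = −10.80103.
Balance: K_1 + 24×ρ = K_2, so ρ = (K_2 − K_1)/24 = 68.639/24 = 2.86 g/cm³.

2.86 g/cm³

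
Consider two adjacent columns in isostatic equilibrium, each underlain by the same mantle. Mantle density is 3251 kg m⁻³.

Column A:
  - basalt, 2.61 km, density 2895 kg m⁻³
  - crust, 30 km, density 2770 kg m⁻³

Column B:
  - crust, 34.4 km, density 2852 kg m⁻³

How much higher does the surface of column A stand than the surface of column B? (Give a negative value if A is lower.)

0.502 km

For any compensation level in the mantle, the mantle terms cancel and isostasy reduces to e = (Σt_A − Σt_B) − (Σ(ρt)_A − Σ(ρt)_B) / ρ_m.
Σt_A = 32.61 km; Σt_B = 34.4 km; Σ(ρt)_A = 90655.95; Σ(ρt)_B = 98108.8 (in km·kg m⁻³).
e = (32.61 − 34.4) − (90655.95 − 98108.8) / 3251 = 0.502 km.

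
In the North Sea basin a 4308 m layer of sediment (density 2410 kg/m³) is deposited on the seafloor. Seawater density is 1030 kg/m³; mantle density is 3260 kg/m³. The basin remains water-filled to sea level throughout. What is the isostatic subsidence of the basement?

2670 m

Submarine loading: the sediment displaces seawater, and the subsidence is in turn flooded, so s (ρ_m − ρ_w) = t (ρ_sed − ρ_w).
s = 4308 m × (2410 − 1030) / (3260 − 1030) = 2670 m.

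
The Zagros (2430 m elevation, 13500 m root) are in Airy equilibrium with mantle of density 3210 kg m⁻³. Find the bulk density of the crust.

ρ_c h = (ρ_m − ρ_c) r → ρ_c (h + r) = ρ_m r → ρ_c = ρ_m r / (h + r).
ρ_c = 3210 × 13500 m / (2430 m + 13500 m) = 2720 kg m⁻³.

2720 kg m⁻³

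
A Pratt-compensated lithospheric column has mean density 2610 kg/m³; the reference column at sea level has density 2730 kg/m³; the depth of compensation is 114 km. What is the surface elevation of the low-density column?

5.24 km

ρ_ref D = ρ (D + h) → h = D (ρ_ref − ρ)/ρ.
h = 114 km × (2730 − 2610)/2610 = 5.24 km.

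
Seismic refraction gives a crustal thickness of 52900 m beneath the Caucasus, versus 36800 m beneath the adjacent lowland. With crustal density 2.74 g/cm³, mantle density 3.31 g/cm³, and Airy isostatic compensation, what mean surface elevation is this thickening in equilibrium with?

2770 m

Excess crust Δ = 52900 m − 36800 m = 16100 m, split between elevation h and root r with h + r = Δ.
Airy balance ρ_c h = (ρ_m − ρ_c) r gives r = h ρ_c/(ρ_m − ρ_c), so h (1 + ρ_c/(ρ_m − ρ_c)) = Δ, i.e. h = Δ (ρ_m − ρ_c)/ρ_m.
h = 16100 m × 0.57/3.31 = 2770 m.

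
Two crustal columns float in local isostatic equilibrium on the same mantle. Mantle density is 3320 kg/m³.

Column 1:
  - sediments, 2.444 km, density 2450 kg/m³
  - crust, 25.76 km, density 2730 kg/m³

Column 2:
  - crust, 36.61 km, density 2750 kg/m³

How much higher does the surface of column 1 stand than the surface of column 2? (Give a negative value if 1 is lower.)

For any compensation level in the mantle, the mantle terms cancel and isostasy reduces to e = (Σt_1 − Σt_2) − (Σ(ρt)_1 − Σ(ρt)_2) / ρ_m.
Σt_1 = 28.204 km; Σt_2 = 36.61 km; Σ(ρt)_1 = 76312.6; Σ(ρt)_2 = 100677.5 (in km·kg/m³).
e = (28.204 − 36.61) − (76312.6 − 100677.5) / 3320 = −1.07 km.

−1.07 km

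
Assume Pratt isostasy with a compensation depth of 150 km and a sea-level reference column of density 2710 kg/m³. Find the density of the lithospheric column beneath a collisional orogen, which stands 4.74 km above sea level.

Pratt balance: ρ_ref D = ρ (D + h).
ρ = ρ_ref D/(D + h) = 2710 × 150 km/(150 km + 4.74 km) = 2630 kg/m³.

2630 kg/m³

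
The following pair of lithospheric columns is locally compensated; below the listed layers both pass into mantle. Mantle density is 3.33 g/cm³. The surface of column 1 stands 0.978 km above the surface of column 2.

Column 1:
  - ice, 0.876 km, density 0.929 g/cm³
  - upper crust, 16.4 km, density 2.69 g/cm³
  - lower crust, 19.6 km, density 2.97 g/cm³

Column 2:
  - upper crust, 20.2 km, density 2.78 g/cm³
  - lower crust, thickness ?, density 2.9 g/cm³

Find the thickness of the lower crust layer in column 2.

Take the compensation level at the base of the deeper column (depth z_c below the surface of column 1) and equate Σ ρ_i t_i down to z_c; mantle fills any gap and the z_c terms cancel.
Column 1: 0.876×0.929 + 16.4×2.69 + 19.6×2.97 + (z_c − 36.876)×3.33
Column 2: 0.978×0 + 20.2×2.78 + x×2.9 + (z_c − 0.978 − 20.2 − x)×3.33
The z_c×3.33 term appears on both sides and cancels. Collect the known terms of each column as K = Σ(ρt)_known − 3.33 × (depth of known layers): K_1 = 103.141804 − 3.33×36.876 = −19.655276; K_2 = 56.156 − 3.33×(0.978 + 20.2) = −14.36674.
Balance: K_1 = K_2 − x×(3.33 − 2.9), so x = (K_2 − K_1)/(3.33 − 2.9) = 5.28854/0.43 = 12.3 km.

12.3 km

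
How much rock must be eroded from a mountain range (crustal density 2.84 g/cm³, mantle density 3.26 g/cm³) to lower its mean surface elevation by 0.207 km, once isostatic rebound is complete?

Net drop Δ = e − u = e − e ρ_c/ρ_m = e (ρ_m − ρ_c)/ρ_m.
e = Δ ρ_m/(ρ_m − ρ_c) = 0.207 km × 3.26/0.42 = 1.61 km.

1.61 km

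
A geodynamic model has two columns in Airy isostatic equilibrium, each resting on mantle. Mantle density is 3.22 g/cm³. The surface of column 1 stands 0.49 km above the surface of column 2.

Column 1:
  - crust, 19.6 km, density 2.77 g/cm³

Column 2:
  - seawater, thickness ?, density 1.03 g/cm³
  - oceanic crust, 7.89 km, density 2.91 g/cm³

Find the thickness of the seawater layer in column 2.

2.19 km

Take the compensation level at the base of the deeper column (depth z_c below the surface of column 1) and equate Σ ρ_i t_i down to z_c; mantle fills any gap and the z_c terms cancel.
Column 1: 19.6×2.77 + (z_c − 19.6)×3.22
Column 2: 0.49×0 + x×1.03 + 7.89×2.91 + (z_c − 0.49 − 7.89 − x)×3.22
The z_c×3.22 term appears on both sides and cancels. Collect the known terms of each column as K = Σ(ρt)_known − 3.22 × (depth of known layers): K_1 = 54.292 − 3.22×19.6 = −8.82; K_2 = 22.9599 − 3.22×(0.49 + 7.89) = −4.0237.
Balance: K_1 = K_2 − x×(3.22 − 1.03), so x = (K_2 − K_1)/(3.22 − 1.03) = 4.7963/2.19 = 2.19 km.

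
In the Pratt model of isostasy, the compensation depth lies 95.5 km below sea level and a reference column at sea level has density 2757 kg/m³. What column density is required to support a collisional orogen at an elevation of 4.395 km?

Pratt balance: ρ_ref D = ρ (D + h).
ρ = ρ_ref D/(D + h) = 2757 × 95.5 km/(95.5 km + 4.395 km) = 2640 kg/m³.

2640 kg/m³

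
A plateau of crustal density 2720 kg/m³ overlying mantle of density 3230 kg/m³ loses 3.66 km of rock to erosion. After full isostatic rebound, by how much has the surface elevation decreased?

Rebound u = e ρ_c/ρ_m = 3.66 km × 2720/3230 = 3.082 km.
Net surface drop = e − u = 3.66 km − 3.082 km = e (ρ_m − ρ_c)/ρ_m = 0.578 km.

0.578 km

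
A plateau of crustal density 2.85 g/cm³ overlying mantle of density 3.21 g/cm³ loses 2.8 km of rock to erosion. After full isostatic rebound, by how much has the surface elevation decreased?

Rebound u = e ρ_c/ρ_m = 2.8 km × 2.85/3.21 = 2.486 km.
Net surface drop = e − u = 2.8 km − 2.486 km = e (ρ_m − ρ_c)/ρ_m = 0.314 km.

0.314 km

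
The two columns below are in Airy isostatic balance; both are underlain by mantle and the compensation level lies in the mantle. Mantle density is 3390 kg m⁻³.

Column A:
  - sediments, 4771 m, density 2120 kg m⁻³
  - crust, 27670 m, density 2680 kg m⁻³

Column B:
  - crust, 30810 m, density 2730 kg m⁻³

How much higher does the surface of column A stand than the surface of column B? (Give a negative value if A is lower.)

1580 m

For any compensation level in the mantle, the mantle terms cancel and isostasy reduces to e = (Σt_A − Σt_B) − (Σ(ρt)_A − Σ(ρt)_B) / ρ_m.
Σt_A = 32441 m; Σt_B = 30810 m; Σ(ρt)_A = 84270120; Σ(ρt)_B = 84111300 (in m·kg m⁻³).
e = (32441 − 30810) − (84270120 − 84111300) / 3390 = 1580 m.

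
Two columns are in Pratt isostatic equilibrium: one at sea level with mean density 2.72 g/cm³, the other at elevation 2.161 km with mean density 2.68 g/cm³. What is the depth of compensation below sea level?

145 km

ρ_ref D = ρ (D + h) → D (ρ_ref − ρ) = ρ h.
D = ρ h/(ρ_ref − ρ) = 2.68 × 2.161 km/(2.72 − 2.68) = 145 km.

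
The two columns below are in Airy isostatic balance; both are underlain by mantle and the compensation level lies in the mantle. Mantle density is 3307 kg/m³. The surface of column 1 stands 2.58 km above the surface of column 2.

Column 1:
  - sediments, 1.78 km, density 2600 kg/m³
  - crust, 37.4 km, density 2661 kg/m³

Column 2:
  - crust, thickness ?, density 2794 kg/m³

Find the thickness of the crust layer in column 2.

Take the compensation level at the base of the deeper column (depth z_c below the surface of column 1) and equate Σ ρ_i t_i down to z_c; mantle fills any gap and the z_c terms cancel.
Column 1: 1.78×2600 + 37.4×2661 + (z_c − 39.18)×3307
Column 2: 2.58×0 + x×2794 + (z_c − 2.58 − 0 − x)×3307
The z_c×3307 term appears on both sides and cancels. Collect the known terms of each column as K = Σ(ρt)_known − 3307 × (depth of known layers): K_1 = 104149.4 − 3307×39.18 = −25418.86; K_2 = 0 − 3307×(2.58 + 0) = −8532.06.
Balance: K_1 = K_2 − x×(3307 − 2794), so x = (K_2 − K_1)/(3307 − 2794) = 16886.8/513 = 32.9 km.

32.9 km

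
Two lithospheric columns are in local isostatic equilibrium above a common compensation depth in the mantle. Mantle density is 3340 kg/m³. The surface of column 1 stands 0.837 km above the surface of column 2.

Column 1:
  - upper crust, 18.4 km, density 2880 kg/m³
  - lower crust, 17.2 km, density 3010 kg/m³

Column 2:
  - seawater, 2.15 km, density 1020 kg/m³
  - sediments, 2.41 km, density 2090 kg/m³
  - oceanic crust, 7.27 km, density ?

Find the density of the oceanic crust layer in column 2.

Take the compensation level at the base of the deeper column (depth z_c below the surface of column 1) and equate Σ ρ_i t_i down to z_c; mantle fills any gap and the z_c terms cancel.
Column 1: 18.4×2880 + 17.2×3010 + (z_c − 35.6)×3340
Column 2: 0.837×0 + 2.15×1020 + 2.41×2090 + 7.27×ρ + (z_c − 0.837 − 11.83)×3340
The z_c×3340 term appears on both sides and cancels. Collect the known terms of each column as K = Σ(ρt)_known − 3340 × (depth of known layers): K_1 = 104764 − 3340×35.6 = −14140; K_2 = 7229.9 − 3340×(0.837 + 11.83) = −35077.88.
Balance: K_1 = K_2 + 7.27×ρ, so ρ = (K_1 − K_2)/7.27 = 20937.9/7.27 = 2880 kg/m³.

2880 kg/m³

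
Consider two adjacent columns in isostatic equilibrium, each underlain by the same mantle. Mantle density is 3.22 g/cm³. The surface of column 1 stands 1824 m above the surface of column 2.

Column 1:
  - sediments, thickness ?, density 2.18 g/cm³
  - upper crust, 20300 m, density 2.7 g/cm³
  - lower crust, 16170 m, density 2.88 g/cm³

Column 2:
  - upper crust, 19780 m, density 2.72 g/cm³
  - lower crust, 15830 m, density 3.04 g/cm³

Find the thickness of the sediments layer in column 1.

2460 m

Take the compensation level at the base of the deeper column (depth z_c below the surface of column 1) and equate Σ ρ_i t_i down to z_c; mantle fills any gap and the z_c terms cancel.
Column 1: x×2.18 + 20300×2.7 + 16170×2.88 + (z_c − 36470 − x)×3.22
Column 2: 1824×0 + 19780×2.72 + 15830×3.04 + (z_c − 1824 − 35610)×3.22
The z_c×3.22 term appears on both sides and cancels. Collect the known terms of each column as K = Σ(ρt)_known − 3.22 × (depth of known layers): K_1 = 101379.6 − 3.22×36470 = −16053.8; K_2 = 101924.8 − 3.22×(1824 + 35610) = −18612.68.
Balance: K_1 − x×(3.22 − 2.18) = K_2, so x = (K_1 − K_2)/(3.22 − 2.18) = 2558.88/1.04 = 2460 m.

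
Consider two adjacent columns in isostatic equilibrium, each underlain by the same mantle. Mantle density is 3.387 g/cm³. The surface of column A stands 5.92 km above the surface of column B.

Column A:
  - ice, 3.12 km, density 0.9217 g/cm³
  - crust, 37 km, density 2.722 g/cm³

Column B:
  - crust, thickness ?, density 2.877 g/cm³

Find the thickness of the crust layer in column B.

Take the compensation level at the base of the deeper column (depth z_c below the surface of column A) and equate Σ ρ_i t_i down to z_c; mantle fills any gap and the z_c terms cancel.
Column A: 3.12×0.9217 + 37×2.722 + (z_c − 40.12)×3.387
Column B: 5.92×0 + x×2.877 + (z_c − 5.92 − 0 − x)×3.387
The z_c×3.387 term appears on both sides and cancels. Collect the known terms of each column as K = Σ(ρt)_known − 3.387 × (depth of known layers): K_A = 103.589704 − 3.387×40.12 = −32.296736; K_B = 0 − 3.387×(5.92 + 0) = −20.05104.
Balance: K_A = K_B − x×(3.387 − 2.877), so x = (K_B − K_A)/(3.387 − 2.877) = 12.2457/0.51 = 24 km.

24 km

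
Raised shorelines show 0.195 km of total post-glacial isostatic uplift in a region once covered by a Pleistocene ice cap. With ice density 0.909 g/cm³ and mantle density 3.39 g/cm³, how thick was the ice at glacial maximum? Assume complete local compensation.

u = t ρ_ice/ρ_m → t = u ρ_m/ρ_ice = 0.195 km × 3.39/0.909 = 0.727 km.

0.727 km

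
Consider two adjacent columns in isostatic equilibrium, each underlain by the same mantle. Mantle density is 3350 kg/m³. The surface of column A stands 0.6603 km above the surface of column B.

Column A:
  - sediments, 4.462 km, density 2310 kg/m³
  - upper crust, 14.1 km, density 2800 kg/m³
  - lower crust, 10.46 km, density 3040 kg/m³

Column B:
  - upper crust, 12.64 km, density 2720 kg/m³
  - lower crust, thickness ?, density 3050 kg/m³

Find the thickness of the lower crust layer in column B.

18.2 km

Take the compensation level at the base of the deeper column (depth z_c below the surface of column A) and equate Σ ρ_i t_i down to z_c; mantle fills any gap and the z_c terms cancel.
Column A: 4.462×2310 + 14.1×2800 + 10.46×3040 + (z_c − 29.022)×3350
Column B: 0.6603×0 + 12.64×2720 + x×3050 + (z_c − 0.6603 − 12.64 − x)×3350
The z_c×3350 term appears on both sides and cancels. Collect the known terms of each column as K = Σ(ρt)_known − 3350 × (depth of known layers): K_A = 81585.62 − 3350×29.022 = −15638.08; K_B = 34380.8 − 3350×(0.6603 + 12.64) = −10175.205.
Balance: K_A = K_B − x×(3350 − 3050), so x = (K_B − K_A)/(3350 − 3050) = 5462.88/300 = 18.2 km.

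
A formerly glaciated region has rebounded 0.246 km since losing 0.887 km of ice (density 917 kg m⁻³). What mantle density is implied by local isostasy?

3310 kg m⁻³

ρ_m = ρ_ice t / u = 917 × 0.887 km/0.246 km = 3310 kg m⁻³.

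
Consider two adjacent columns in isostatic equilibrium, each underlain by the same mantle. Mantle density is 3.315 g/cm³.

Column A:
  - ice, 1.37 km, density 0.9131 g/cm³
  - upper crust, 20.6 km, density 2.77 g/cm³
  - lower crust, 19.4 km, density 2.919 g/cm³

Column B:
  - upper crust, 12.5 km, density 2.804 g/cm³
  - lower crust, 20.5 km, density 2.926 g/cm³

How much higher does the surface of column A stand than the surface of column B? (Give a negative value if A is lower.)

For any compensation level in the mantle, the mantle terms cancel and isostasy reduces to e = (Σt_A − Σt_B) − (Σ(ρt)_A − Σ(ρt)_B) / ρ_m.
Σt_A = 41.37 km; Σt_B = 33 km; Σ(ρt)_A = 114.941547; Σ(ρt)_B = 95.033 (in km·g/cm³).
e = (41.37 − 33) − (114.941547 − 95.033) / 3.315 = 2.36 km.

2.36 km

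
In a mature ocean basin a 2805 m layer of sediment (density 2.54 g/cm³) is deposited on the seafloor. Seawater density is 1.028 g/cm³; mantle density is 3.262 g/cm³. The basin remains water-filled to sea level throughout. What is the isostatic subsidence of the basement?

1900 m

Submarine loading: the sediment displaces seawater, and the subsidence is in turn flooded, so s (ρ_m − ρ_w) = t (ρ_sed − ρ_w).
s = 2805 m × (2.54 − 1.028) / (3.262 − 1.028) = 1900 m.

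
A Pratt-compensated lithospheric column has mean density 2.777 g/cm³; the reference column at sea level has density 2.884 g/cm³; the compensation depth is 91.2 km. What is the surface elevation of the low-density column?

3.51 km

ρ_ref D = ρ (D + h) → h = D (ρ_ref − ρ)/ρ.
h = 91.2 km × (2.884 − 2.777)/2.777 = 3.51 km.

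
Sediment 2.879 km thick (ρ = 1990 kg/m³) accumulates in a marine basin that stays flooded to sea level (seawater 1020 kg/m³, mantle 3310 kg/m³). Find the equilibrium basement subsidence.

1.22 km

Submarine loading: the sediment displaces seawater, and the subsidence is in turn flooded, so s (ρ_m − ρ_w) = t (ρ_sed − ρ_w).
s = 2.879 km × (1990 − 1020) / (3310 − 1020) = 1.22 km.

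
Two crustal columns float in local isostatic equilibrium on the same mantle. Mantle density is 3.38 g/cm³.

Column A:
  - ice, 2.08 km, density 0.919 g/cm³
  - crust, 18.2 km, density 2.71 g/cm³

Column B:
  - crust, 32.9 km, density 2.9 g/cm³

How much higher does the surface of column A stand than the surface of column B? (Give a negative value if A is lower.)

0.45 km

For any compensation level in the mantle, the mantle terms cancel and isostasy reduces to e = (Σt_A − Σt_B) − (Σ(ρt)_A − Σ(ρt)_B) / ρ_m.
Σt_A = 20.28 km; Σt_B = 32.9 km; Σ(ρt)_A = 51.23352; Σ(ρt)_B = 95.41 (in km·g/cm³).
e = (20.28 − 32.9) − (51.23352 − 95.41) / 3.38 = 0.45 km.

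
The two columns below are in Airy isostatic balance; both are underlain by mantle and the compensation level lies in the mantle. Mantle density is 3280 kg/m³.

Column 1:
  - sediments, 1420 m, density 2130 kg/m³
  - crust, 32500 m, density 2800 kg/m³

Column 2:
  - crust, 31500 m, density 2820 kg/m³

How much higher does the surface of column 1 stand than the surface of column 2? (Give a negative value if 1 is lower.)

For any compensation level in the mantle, the mantle terms cancel and isostasy reduces to e = (Σt_1 − Σt_2) − (Σ(ρt)_1 − Σ(ρt)_2) / ρ_m.
Σt_1 = 33920 m; Σt_2 = 31500 m; Σ(ρt)_1 = 94024600; Σ(ρt)_2 = 88830000 (in m·kg/m³).
e = (33920 − 31500) − (94024600 − 88830000) / 3280 = 836 m.

836 m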